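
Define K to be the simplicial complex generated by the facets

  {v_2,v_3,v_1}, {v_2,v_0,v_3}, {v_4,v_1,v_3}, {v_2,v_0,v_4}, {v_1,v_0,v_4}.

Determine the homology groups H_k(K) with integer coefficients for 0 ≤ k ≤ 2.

H_0 = Z,  H_1 = Z,  H_2 = 0.

Fix the vertex order v_0 < v_1 < v_2 < v_3 < v_4 and write every simplex with vertices in increasing order. Then dim K = 2 and the simplices of K are:

  0-simplices (5): [v_0], [v_1], [v_2], [v_3], [v_4]
  1-simplices (10): [v_0,v_1], [v_0,v_2], [v_0,v_3], [v_0,v_4], [v_1,v_2], [v_1,v_3], [v_1,v_4], [v_2,v_3], [v_2,v_4], [v_3,v_4]
  2-simplices (5): [v_0,v_1,v_4], [v_0,v_2,v_3], [v_0,v_2,v_4], [v_1,v_2,v_3], [v_1,v_3,v_4]

so the chain groups are C_0 ≅ Z^5, C_1 ≅ Z^10, C_2 ≅ Z^5.

The boundary map ∂_1: C_1 → C_0 is given by ∂[p,q] = [q] − [p]. For instance
  ∂[v_0,v_4] = [v_4] − [v_0].
As a 5×10 matrix over Z this has rank 4, with invariant factors (1,1,1,1).

The boundary map ∂_2: C_2 → C_1 sends each 2-simplex [p,q,r] to [q,r] − [p,r] + [p,q]. For instance
  ∂[v_1,v_3,v_4] = [v_3,v_4] − [v_1,v_4] + [v_1,v_3],
  ∂[v_1,v_2,v_3] = [v_2,v_3] − [v_1,v_3] + [v_1,v_2].
This gives a 10×5 integer matrix of rank 5; reducing to Smith normal form yields diagonal entries (1,1,1,1,1).

From H_k ≅ ker(∂_k) / im(∂_{k+1}) we obtain:

  H_0: rank C_0 − rank ∂_1 = 5 − 4 = 1, and the invariant factors of ∂_1 are all 1, so H_0 = Z.
  H_1: rank ker ∂_1 − rank ∂_2 = (10 − 4) − 5 = 1, and the invariant factors of ∂_2 are all 1, so H_1 = Z.
  H_2: rank ker ∂_2 − rank ∂_3 = (5 − 5) − 0 = 0, and there is no ∂_3, so H_2 = 0.

As a check, the Euler characteristic is 5 − 10 + 5 = 0, which agrees with 1 − 1 + 0 = 0.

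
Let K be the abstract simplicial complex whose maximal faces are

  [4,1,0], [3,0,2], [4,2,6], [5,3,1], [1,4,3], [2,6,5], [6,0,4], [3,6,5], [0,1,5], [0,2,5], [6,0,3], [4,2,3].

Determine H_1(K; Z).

We work with the vertex ordering 0 < 1 < 2 < 3 < 4 < 5 < 6. The simplices of K, each written with vertices in increasing order, are:

  0-simplices (7): [0], [1], [2], [3], [4], [5], [6]
  1-simplices (18): [0,1], [0,2], [0,3], [0,4], [0,5], [0,6], [1,3], [1,4], [1,5], [2,3], [2,4], [2,5], [2,6], [3,4], [3,5], [3,6], [4,6], [5,6]
  2-simplices (12): [0,1,4], [0,1,5], [0,2,3], [0,2,5], [0,3,6], [0,4,6], [1,3,4], [1,3,5], [2,3,4], [2,4,6], [2,5,6], [3,5,6]

so the chain groups are C_0 ≅ Z^7, C_1 ≅ Z^18, C_2 ≅ Z^12.

The boundary map ∂_1: C_1 → C_0 sends each edge [p,q] (with p < q) to q − p.
This gives a 7×18 integer matrix of rank 6; reducing to Smith normal form yields diagonal entries (1,1,1,1,1,1).

Boundary ∂_2: C_2 → C_1 maps a triangle to the signed sum of its edges. For instance
  ∂[2,4,6] = [4,6] − [2,6] + [2,4],
  ∂[0,1,5] = [1,5] − [0,5] + [0,1].
The 18×12 boundary matrix has rank 12 and Smith normal form diag(1,1,1,1,1,1,1,1,1,1,1,2).

From H_k ≅ ker(∂_k) / im(∂_{k+1}) we obtain:

  H_1: rank ker ∂_1 − rank ∂_2 = (18 − 6) − 12 = 0, and ∂_2 has invariant factor 2 > 1, so H_1 ≅ Z_2.

H_1 ≅ Z_2.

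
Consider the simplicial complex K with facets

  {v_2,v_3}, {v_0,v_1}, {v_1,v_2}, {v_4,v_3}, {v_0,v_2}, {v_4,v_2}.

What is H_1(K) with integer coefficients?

H_1 ≅ Z^2.

K has 5 vertices, 6 edges.
rank ∂_1 = 4, rank ∂_2 = 0 ⇒ b_1 = 6 − 4 − 0 = 2. So H_1 ≅ Z^2.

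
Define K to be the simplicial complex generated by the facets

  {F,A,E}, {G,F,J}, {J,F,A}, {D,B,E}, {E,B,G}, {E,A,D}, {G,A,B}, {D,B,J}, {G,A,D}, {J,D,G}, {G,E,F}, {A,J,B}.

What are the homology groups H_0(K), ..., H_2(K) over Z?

Fix the vertex order A < B < D < E < F < G < J and write every simplex with vertices in increasing order. Then dim K = 2 and the simplices of K are:

  0-simplices (7): A, B, D, E, F, G, J
  1-simplices (18): AB, AD, AE, AF, AG, AJ, BD, BE, BG, BJ, DE, DG, DJ, EF, EG, FG, FJ, GJ
  2-simplices (12): ABG, ABJ, ADE, ADG, AEF, AFJ, BDE, BDJ, BEG, DGJ, EFG, FGJ

Hence C_0 ≅ Z^7, C_1 ≅ Z^18, C_2 ≅ Z^12.

∂_1: C_1 → C_0 is given by ∂[p,q] = [q] − [p].
As a 7×18 matrix over Z this has rank 6, with invariant factors (1,1,1,1,1,1).

∂_2: C_2 → C_1 sends each 2-simplex [p,q,r] to [q,r] − [p,r] + [p,q]. For instance
  ∂BDE = DE − BE + BD,
  ∂ADE = DE − AE + AD.
The resulting 18×12 matrix has rank 12, and its Smith normal form has invariant factors (1,1,1,1,1,1,1,1,1,1,1,2).

Now H_k = ker ∂_k / im ∂_{k+1}, so:

  H_0: rank C_0 − rank ∂_1 = 7 − 6 = 1, and the invariant factors of ∂_1 are all 1, so H_0 ≅ Z.
  H_1: rank ker ∂_1 − rank ∂_2 = (18 − 6) − 12 = 0, and ∂_2 has invariant factor 2 > 1, so H_1 ≅ Z/2Z.
  H_2: rank ker ∂_2 − rank ∂_3 = (12 − 12) − 0 = 0, and there is no ∂_3, so H_2 ≅ 0.

As a check, the Euler characteristic is 7 − 18 + 12 = 1, which agrees with 1 − 0 + 0 = 1.

H_0 ≅ Z,  H_1 ≅ Z/2Z,  H_2 = 0.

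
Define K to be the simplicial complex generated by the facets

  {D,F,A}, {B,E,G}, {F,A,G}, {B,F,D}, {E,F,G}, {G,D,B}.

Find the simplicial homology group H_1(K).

H_1 ≅ Z.

Take the total order A < B < D < E < F < G on the vertex set. Then K (dimension 2) consists of the simplices:

  0-simplices (6): A, B, D, E, F, G
  1-simplices (12): AD, AF, AG, BD, BE, BF, BG, DF, DG, EF, EG, FG
  2-simplices (6): ADF, AFG, BDF, BDG, BEG, EFG

Hence C_0 ≅ Z^6, C_1 ≅ Z^12, C_2 ≅ Z^6.

∂_1: C_1 → C_0 maps an edge to its endpoints' difference, ∂[p,q] = q − p. For instance
  ∂AF = F − A.
The 6×12 boundary matrix has rank 5 and Smith normal form diag(1,1,1,1,1).

Boundary ∂_2: C_2 → C_1 acts by ∂[p,q,r] = [q,r] − [p,r] + [p,q]. For instance
  ∂BDF = DF − BF + BD,
  ∂BDG = DG − BG + BD.
As a 12×6 matrix over Z this has rank 6, with invariant factors (1,1,1,1,1,1).

Reading off H_k = ker ∂_k / im ∂_{k+1}:

  H_1: rank ker ∂_1 − rank ∂_2 = (12 − 5) − 6 = 1, and the invariant factors of ∂_2 are all 1, so H_1 = Z.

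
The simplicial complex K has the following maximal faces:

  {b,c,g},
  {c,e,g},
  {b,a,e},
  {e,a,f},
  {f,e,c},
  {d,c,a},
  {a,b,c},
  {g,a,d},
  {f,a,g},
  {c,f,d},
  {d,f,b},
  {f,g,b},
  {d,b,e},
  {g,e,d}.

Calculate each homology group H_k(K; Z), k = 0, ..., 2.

K has 7 vertices, 21 edges, 14 triangles.
rank ∂_0 = 0, rank ∂_1 = 6 ⇒ b_0 = 7 − 0 − 6 = 1; all invariant factors of ∂_1 are 1 so no torsion. So H_0 = Z.
rank ∂_1 = 6, rank ∂_2 = 13 ⇒ b_1 = 21 − 6 − 13 = 2; all invariant factors of ∂_2 are 1 so no torsion. So H_1 = Z^2.
rank ∂_2 = 13, rank ∂_3 = 0 ⇒ b_2 = 14 − 13 − 0 = 1. So H_2 = Z.

H_0 = Z,  H_1 = Z^2,  H_2 = Z.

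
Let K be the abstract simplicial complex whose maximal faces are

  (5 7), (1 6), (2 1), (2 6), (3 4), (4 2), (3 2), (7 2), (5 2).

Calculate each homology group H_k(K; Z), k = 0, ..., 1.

K has 7 vertices, 9 edges.
rank ∂_0 = 0, rank ∂_1 = 6 ⇒ b_0 = 7 − 0 − 6 = 1; all invariant factors of ∂_1 are 1 so no torsion. So H_0 ≅ Z.
rank ∂_1 = 6, rank ∂_2 = 0 ⇒ b_1 = 9 − 6 − 0 = 3. So H_1 ≅ Z^3.

H_0 ≅ Z,  H_1 ≅ Z^3.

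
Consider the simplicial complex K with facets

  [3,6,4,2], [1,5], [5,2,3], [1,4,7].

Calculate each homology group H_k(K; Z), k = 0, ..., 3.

Order the vertices as 1 < 2 < 3 < 4 < 5 < 6 < 7. Listing each simplex with vertices in this order, K has dimension 3 with simplices:

  0-simplices (7): [1], [2], [3], [4], [5], [6], [7]
  1-simplices (12): [1,4], [1,5], [1,7], [2,3], [2,4], [2,5], [2,6], [3,4], [3,5], [3,6], [4,6], [4,7]
  2-simplices (6): [1,4,7], [2,3,4], [2,3,5], [2,3,6], [2,4,6], [3,4,6]
  3-simplices (1): [2,3,4,6]

Hence C_0 ≅ Z^7, C_1 ≅ Z^12, C_2 ≅ Z^6, C_3 ≅ Z^1.

∂_1: C_1 → C_0 maps an edge to its endpoints' difference, ∂[p,q] = q − p.
As a 7×12 matrix over Z this has rank 6, with invariant factors (1,1,1,1,1,1).

∂_2: C_2 → C_1 sends each 2-simplex [p,q,r] to [q,r] − [p,r] + [p,q]. For instance
  ∂[3,4,6] = [4,6] − [3,6] + [3,4],
  ∂[1,4,7] = [4,7] − [1,7] + [1,4].
The resulting 12×6 matrix has rank 5, and its Smith normal form has invariant factors (1,1,1,1,1).

∂_3: C_3 → C_2 sends each 3-simplex σ to the alternating sum Σ_i (−1)^i (σ with its i-th vertex removed). For instance
  ∂[2,3,4,6] = [3,4,6] − [2,4,6] + [2,3,6] − [2,3,4].
This gives a 6×1 integer matrix of rank 1; reducing to Smith normal form yields diagonal entries (1).

From H_k ≅ ker(∂_k) / im(∂_{k+1}) we obtain:

  H_0: rank C_0 − rank ∂_1 = 7 − 6 = 1, and the invariant factors of ∂_1 are all 1, so H_0 = Z.
  H_1: rank ker ∂_1 − rank ∂_2 = (12 − 6) − 5 = 1, and the invariant factors of ∂_2 are all 1, so H_1 = Z.
  H_2: rank ker ∂_2 − rank ∂_3 = (6 − 5) − 1 = 0, and the invariant factors of ∂_3 are all 1, so H_2 = 0.
  H_3: rank ker ∂_3 − rank ∂_4 = (1 − 1) − 0 = 0, and there is no ∂_4, so H_3 = 0.

H_0 = Z,  H_1 = Z,  H_2 = 0,  H_3 = 0.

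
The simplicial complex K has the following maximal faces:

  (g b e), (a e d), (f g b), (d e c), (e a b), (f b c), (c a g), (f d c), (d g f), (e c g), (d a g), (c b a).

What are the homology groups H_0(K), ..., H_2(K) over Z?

H_0 = Z,  H_1 = Z/2Z,  H_2 = 0.

We work with the vertex ordering a < b < c < d < e < f < g. The simplices of K, each written with vertices in increasing order, are:

  0-simplices (7): a, b, c, d, e, f, g
  1-simplices (18): ab, ac, ad, ae, ag, bc, be, bf, bg, cd, ce, cf, cg, de, df, dg, eg, fg
  2-simplices (12): abc, abe, acg, ade, adg, bcf, beg, bfg, cde, cdf, ceg, dfg

giving chain groups C_0 ≅ Z^7, C_1 ≅ Z^18, C_2 ≅ Z^12.

∂_1: C_1 → C_0 sends each edge [p,q] (with p < q) to q − p. For instance
  ∂cd = d − c.
The 7×18 boundary matrix has rank 6 and Smith normal form diag(1,1,1,1,1,1).

The boundary map ∂_2: C_2 → C_1 maps a triangle to the signed sum of its edges. For instance
  ∂acg = cg − ag + ac,
  ∂beg = eg − bg + be.
This gives a 18×12 integer matrix of rank 12; reducing to Smith normal form yields diagonal entries (1,1,1,1,1,1,1,1,1,1,1,2).

Computing H_k = (kernel of ∂_k) / (image of ∂_{k+1}):

  H_0: rank C_0 − rank ∂_1 = 7 − 6 = 1, and the invariant factors of ∂_1 are all 1, so H_0 ≅ Z.
  H_1: rank ker ∂_1 − rank ∂_2 = (18 − 6) − 12 = 0, and ∂_2 has invariant factor 2 > 1, so H_1 ≅ Z/2Z.
  H_2: rank ker ∂_2 − rank ∂_3 = (12 − 12) − 0 = 0, and there is no ∂_3, so H_2 ≅ 0.

(K is a triangulation of the real projective plane RP^2.)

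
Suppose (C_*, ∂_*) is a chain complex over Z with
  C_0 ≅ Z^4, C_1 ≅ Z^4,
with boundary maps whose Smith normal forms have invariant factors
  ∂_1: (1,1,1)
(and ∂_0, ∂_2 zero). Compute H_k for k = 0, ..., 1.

H_0: b_0 = 4 − 0 − 3 = 1; torsion from ∂_1 factors > 1: none. So H_0 = Z.
H_1: b_1 = 4 − 3 − 0 = 1; torsion from ∂_2 factors > 1: none. So H_1 = Z.

H_0 = Z,  H_1 = Z.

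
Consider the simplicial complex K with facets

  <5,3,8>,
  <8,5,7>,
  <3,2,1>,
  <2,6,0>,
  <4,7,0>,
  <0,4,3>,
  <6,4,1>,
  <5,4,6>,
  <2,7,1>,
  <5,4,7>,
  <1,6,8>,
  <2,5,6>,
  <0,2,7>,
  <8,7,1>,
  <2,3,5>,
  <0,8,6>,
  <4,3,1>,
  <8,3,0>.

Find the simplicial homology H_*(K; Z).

H_0 ≅ Z,  H_1 ≅ Z^2,  H_2 ≅ Z.

Fix the vertex order 0 < 1 < 2 < 3 < 4 < 5 < 6 < 7 < 8 and write every simplex with vertices in increasing order. Then dim K = 2 and the simplices of K are:

  0-simplices (9): [0], [1], [2], [3], [4], [5], [6], [7], [8]
  1-simplices (27): (27 of them)
  2-simplices (18): [0,2,6], [0,2,7], [0,3,4], [0,3,8], [0,4,7], [0,6,8], [1,2,3], [1,2,7], [1,3,4], [1,4,6], [1,6,8], [1,7,8], [2,3,5], [2,5,6], [3,5,8], [4,5,6], [4,5,7], [5,7,8]

so the chain groups are C_0 ≅ Z^9, C_1 ≅ Z^27, C_2 ≅ Z^18.

Boundary ∂_1: C_1 → C_0 sends each edge [p,q] (with p < q) to q − p. For instance
  ∂[1,8] = [8] − [1].
The 9×27 boundary matrix has rank 8 and Smith normal form diag(1,1,1,1,1,1,1,1).

∂_2: C_2 → C_1 sends each 2-simplex [p,q,r] to [q,r] − [p,r] + [p,q]. For instance
  ∂[1,7,8] = [7,8] − [1,8] + [1,7],
  ∂[0,3,4] = [3,4] − [0,4] + [0,3].
The 27×18 boundary matrix has rank 17 and Smith normal form diag(1,1,1,1,1,1,1,1,1,1,1,1,1,1,1,1,1).

Now H_k = ker ∂_k / im ∂_{k+1}, so:

  H_0: rank C_0 − rank ∂_1 = 9 − 8 = 1, and the invariant factors of ∂_1 are all 1, so H_0 = Z.
  H_1: rank ker ∂_1 − rank ∂_2 = (27 − 8) − 17 = 2, and the invariant factors of ∂_2 are all 1, so H_1 = Z^2.
  H_2: rank ker ∂_2 − rank ∂_3 = (18 − 17) − 0 = 1, and there is no ∂_3, so H_2 = Z.

As a check, the Euler characteristic is 9 − 27 + 18 = 0, which agrees with 1 − 2 + 1 = 0.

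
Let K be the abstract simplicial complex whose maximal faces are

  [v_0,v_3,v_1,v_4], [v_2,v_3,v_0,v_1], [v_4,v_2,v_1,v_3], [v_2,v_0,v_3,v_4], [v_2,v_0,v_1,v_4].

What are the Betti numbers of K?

We work with the vertex ordering v_0 < v_1 < v_2 < v_3 < v_4. The simplices of K, each written with vertices in increasing order, are:

  0-simplices (5): [v_0], [v_1], [v_2], [v_3], [v_4]
  1-simplices (10): [v_0,v_1], [v_0,v_2], [v_0,v_3], [v_0,v_4], [v_1,v_2], [v_1,v_3], [v_1,v_4], [v_2,v_3], [v_2,v_4], [v_3,v_4]
  2-simplices (10): [v_0,v_1,v_2], [v_0,v_1,v_3], [v_0,v_1,v_4], [v_0,v_2,v_3], [v_0,v_2,v_4], [v_0,v_3,v_4], [v_1,v_2,v_3], [v_1,v_2,v_4], [v_1,v_3,v_4], [v_2,v_3,v_4]
  3-simplices (5): [v_0,v_1,v_2,v_3], [v_0,v_1,v_2,v_4], [v_0,v_1,v_3,v_4], [v_0,v_2,v_3,v_4], [v_1,v_2,v_3,v_4]

Hence C_0 ≅ Z^5, C_1 ≅ Z^10, C_2 ≅ Z^10, C_3 ≅ Z^5.

The boundary map ∂_1: C_1 → C_0 maps an edge to its endpoints' difference, ∂[p,q] = q − p.
This gives a 5×10 integer matrix of rank 4; reducing to Smith normal form yields diagonal entries (1,1,1,1).

Boundary ∂_2: C_2 → C_1 acts by ∂[p,q,r] = [q,r] − [p,r] + [p,q]. For instance
  ∂[v_0,v_2,v_4] = [v_2,v_4] − [v_0,v_4] + [v_0,v_2],
  ∂[v_0,v_3,v_4] = [v_3,v_4] − [v_0,v_4] + [v_0,v_3].
The 10×10 boundary matrix has rank 6 and Smith normal form diag(1,1,1,1,1,1).

∂_3: C_3 → C_2 sends each 3-simplex σ to the alternating sum Σ_i (−1)^i (σ with its i-th vertex removed). For instance
  ∂[v_0,v_2,v_3,v_4] = [v_2,v_3,v_4] − [v_0,v_3,v_4] + [v_0,v_2,v_4] − [v_0,v_2,v_3],
  ∂[v_1,v_2,v_3,v_4] = [v_2,v_3,v_4] − [v_1,v_3,v_4] + [v_1,v_2,v_4] − [v_1,v_2,v_3].
The resulting 10×5 matrix has rank 4, and its Smith normal form has invariant factors (1,1,1,1).

Computing H_k = (kernel of ∂_k) / (image of ∂_{k+1}):

  H_0: rank C_0 − rank ∂_1 = 5 − 4 = 1, and the invariant factors of ∂_1 are all 1, so H_0 ≅ Z.
  H_1: rank ker ∂_1 − rank ∂_2 = (10 − 4) − 6 = 0, and the invariant factors of ∂_2 are all 1, so H_1 ≅ 0.
  H_2: rank ker ∂_2 − rank ∂_3 = (10 − 6) − 4 = 0, and the invariant factors of ∂_3 are all 1, so H_2 ≅ 0.
  H_3: rank ker ∂_3 − rank ∂_4 = (5 − 4) − 0 = 1, and there is no ∂_4, so H_3 ≅ Z.

Hence the Betti numbers are b_0 = 1, b_1 = 0, b_2 = 0, b_3 = 1.

b_0 = 1, b_1 = 0, b_2 = 0, b_3 = 1.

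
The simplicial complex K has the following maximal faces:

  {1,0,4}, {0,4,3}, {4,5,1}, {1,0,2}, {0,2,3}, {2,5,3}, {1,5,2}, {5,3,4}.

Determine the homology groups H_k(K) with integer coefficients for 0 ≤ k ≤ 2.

Take the total order 0 < 1 < 2 < 3 < 4 < 5 on the vertex set. Then K (dimension 2) consists of the simplices:

  0-simplices (6): [0], [1], [2], [3], [4], [5]
  1-simplices (12): [0,1], [0,2], [0,3], [0,4], [1,2], [1,4], [1,5], [2,3], [2,5], [3,4], [3,5], [4,5]
  2-simplices (8): [0,1,2], [0,1,4], [0,2,3], [0,3,4], [1,2,5], [1,4,5], [2,3,5], [3,4,5]

Hence C_0 ≅ Z^6, C_1 ≅ Z^12, C_2 ≅ Z^8.

∂_1: C_1 → C_0 is given by ∂[p,q] = [q] − [p]. For instance
  ∂[1,5] = [5] − [1].
The 6×12 boundary matrix has rank 5 and Smith normal form diag(1,1,1,1,1).

The boundary map ∂_2: C_2 → C_1 sends each 2-simplex [p,q,r] to [q,r] − [p,r] + [p,q]. For instance
  ∂[0,1,2] = [1,2] − [0,2] + [0,1],
  ∂[2,3,5] = [3,5] − [2,5] + [2,3].
The 12×8 boundary matrix has rank 7 and Smith normal form diag(1,1,1,1,1,1,1).

Computing H_k = (kernel of ∂_k) / (image of ∂_{k+1}):

  H_0: rank C_0 − rank ∂_1 = 6 − 5 = 1, and the invariant factors of ∂_1 are all 1, so H_0 = Z.
  H_1: rank ker ∂_1 − rank ∂_2 = (12 − 5) − 7 = 0, and the invariant factors of ∂_2 are all 1, so H_1 = 0.
  H_2: rank ker ∂_2 − rank ∂_3 = (8 − 7) − 0 = 1, and there is no ∂_3, so H_2 = Z.

As a check, the Euler characteristic is 6 − 12 + 8 = 2, which agrees with 1 − 0 + 1 = 2.

H_0 = Z,  H_1 = 0,  H_2 = Z.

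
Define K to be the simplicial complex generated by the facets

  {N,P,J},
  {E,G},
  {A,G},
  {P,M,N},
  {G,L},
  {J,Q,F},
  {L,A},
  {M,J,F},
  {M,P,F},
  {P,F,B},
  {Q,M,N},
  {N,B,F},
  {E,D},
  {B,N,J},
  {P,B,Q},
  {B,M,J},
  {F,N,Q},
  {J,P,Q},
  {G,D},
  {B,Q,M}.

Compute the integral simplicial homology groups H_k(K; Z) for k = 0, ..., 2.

Fix the vertex order A < B < D < E < F < G < J < L < M < N < P < Q and write every simplex with vertices in increasing order. Then dim K = 2 and the simplices of K are:

  0-simplices (12): A, B, D, E, F, G, J, L, M, N, P, Q
  1-simplices (27): AG, AL, BF, BJ, BM, BN, BP, BQ, DE, DG, EG, FJ, FM, FN, FP, FQ, GL, JM, JN, JP, JQ, MN, MP, MQ, NP, NQ, PQ
  2-simplices (14): BFN, BFP, BJM, BJN, BMQ, BPQ, FJM, FJQ, FMP, FNQ, JNP, JPQ, MNP, MNQ

giving chain groups C_0 ≅ Z^12, C_1 ≅ Z^27, C_2 ≅ Z^14.

The boundary map ∂_1: C_1 → C_0 is given by ∂[p,q] = [q] − [p]. For instance
  ∂NQ = Q − N.
The 12×27 boundary matrix has rank 10 and Smith normal form diag(1,1,1,1,1,1,1,1,1,1).

Boundary ∂_2: C_2 → C_1 maps a triangle to the signed sum of its edges. For instance
  ∂BJN = JN − BN + BJ,
  ∂MNQ = NQ − MQ + MN.
The 27×14 boundary matrix has rank 13 and Smith normal form diag(1,1,1,1,1,1,1,1,1,1,1,1,1).

Now H_k = ker ∂_k / im ∂_{k+1}, so:

  H_0: rank C_0 − rank ∂_1 = 12 − 10 = 2, and the invariant factors of ∂_1 are all 1, so H_0 ≅ Z^2.
  H_1: rank ker ∂_1 − rank ∂_2 = (27 − 10) − 13 = 4, and the invariant factors of ∂_2 are all 1, so H_1 ≅ Z^4.
  H_2: rank ker ∂_2 − rank ∂_3 = (14 − 13) − 0 = 1, and there is no ∂_3, so H_2 ≅ Z.

H_0 ≅ Z^2,  H_1 ≅ Z^4,  H_2 ≅ Z.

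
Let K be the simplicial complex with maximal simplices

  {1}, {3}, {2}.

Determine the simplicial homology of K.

Order the vertices as 1 < 2 < 3. Listing each simplex with vertices in this order, K has dimension 0 with simplices:

  0-simplices (3): [1], [2], [3]

so the chain groups are C_0 ≅ Z^3.

Now H_k = ker ∂_k / im ∂_{k+1}, so:

  H_0: rank C_0 − rank ∂_1 = 3 − 0 = 3, and there is no ∂_1, so H_0 = Z^3.

H_0 = Z^3.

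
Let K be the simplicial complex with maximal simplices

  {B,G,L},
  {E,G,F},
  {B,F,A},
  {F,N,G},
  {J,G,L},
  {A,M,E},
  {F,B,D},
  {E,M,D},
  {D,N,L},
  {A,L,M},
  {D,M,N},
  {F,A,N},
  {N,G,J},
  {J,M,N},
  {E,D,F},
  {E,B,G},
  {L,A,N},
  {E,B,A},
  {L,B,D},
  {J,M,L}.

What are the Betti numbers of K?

K has 10 vertices, 30 edges, 20 triangles.
rank ∂_0 = 0, rank ∂_1 = 9 ⇒ b_0 = 10 − 0 − 9 = 1; all invariant factors of ∂_1 are 1 so no torsion. So H_0 ≅ Z.
rank ∂_1 = 9, rank ∂_2 = 20 ⇒ b_1 = 30 − 9 − 20 = 1; ∂_2 has invariant factor(s) [2] giving torsion. So H_1 ≅ Z ⊕ Z/2Z.
rank ∂_2 = 20, rank ∂_3 = 0 ⇒ b_2 = 20 − 20 − 0 = 0. So H_2 ≅ 0.

b_0 = 1, b_1 = 1, b_2 = 0.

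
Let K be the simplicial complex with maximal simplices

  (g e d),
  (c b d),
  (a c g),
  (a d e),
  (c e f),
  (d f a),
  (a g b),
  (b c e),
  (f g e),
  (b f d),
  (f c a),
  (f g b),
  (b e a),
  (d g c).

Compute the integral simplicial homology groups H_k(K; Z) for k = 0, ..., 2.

H_0 ≅ Z,  H_1 ≅ Z^2,  H_2 ≅ Z.

Fix the vertex order a < b < c < d < e < f < g and write every simplex with vertices in increasing order. Then dim K = 2 and the simplices of K are:

  0-simplices (7): a, b, c, d, e, f, g
  1-simplices (21): ab, ac, ad, ae, af, ag, bc, bd, be, bf, bg, cd, ce, cf, cg, de, df, dg, ef, eg, fg
  2-simplices (14): abe, abg, acf, acg, ade, adf, bcd, bce, bdf, bfg, cdg, cef, deg, efg

Hence C_0 ≅ Z^7, C_1 ≅ Z^21, C_2 ≅ Z^14.

Boundary ∂_1: C_1 → C_0 is given by ∂[p,q] = [q] − [p]. For instance
  ∂de = e − d.
As a 7×21 matrix over Z this has rank 6, with invariant factors (1,1,1,1,1,1).

The boundary map ∂_2: C_2 → C_1 maps a triangle to the signed sum of its edges. For instance
  ∂abg = bg − ag + ab,
  ∂bdf = df − bf + bd.
The resulting 21×14 matrix has rank 13, and its Smith normal form has invariant factors (1,1,1,1,1,1,1,1,1,1,1,1,1).

Now H_k = ker ∂_k / im ∂_{k+1}, so:

  H_0: rank C_0 − rank ∂_1 = 7 − 6 = 1, and the invariant factors of ∂_1 are all 1, so H_0 ≅ Z.
  H_1: rank ker ∂_1 − rank ∂_2 = (21 − 6) − 13 = 2, and the invariant factors of ∂_2 are all 1, so H_1 ≅ Z^2.
  H_2: rank ker ∂_2 − rank ∂_3 = (14 − 13) − 0 = 1, and there is no ∂_3, so H_2 ≅ Z.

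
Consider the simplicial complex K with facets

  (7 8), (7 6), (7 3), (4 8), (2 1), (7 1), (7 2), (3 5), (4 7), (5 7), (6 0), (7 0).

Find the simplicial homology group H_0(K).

We work with the vertex ordering 0 < 1 < 2 < 3 < 4 < 5 < 6 < 7 < 8. The simplices of K, each written with vertices in increasing order, are:

  0-simplices (9): [0], [1], [2], [3], [4], [5], [6], [7], [8]
  1-simplices (12): [0,6], [0,7], [1,2], [1,7], [2,7], [3,5], [3,7], [4,7], [4,8], [5,7], [6,7], [7,8]

Hence C_0 ≅ Z^9, C_1 ≅ Z^12.

The boundary map ∂_1: C_1 → C_0 maps an edge to its endpoints' difference, ∂[p,q] = q − p.
As a 9×12 matrix over Z this has rank 8, with invariant factors (1,1,1,1,1,1,1,1).

Now H_k = ker ∂_k / im ∂_{k+1}, so:

  H_0: rank C_0 − rank ∂_1 = 9 − 8 = 1, and the invariant factors of ∂_1 are all 1, so H_0 ≅ Z.

H_0 = Z.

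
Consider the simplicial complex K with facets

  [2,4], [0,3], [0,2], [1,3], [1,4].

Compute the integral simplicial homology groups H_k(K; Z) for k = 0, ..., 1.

Take the total order 0 < 1 < 2 < 3 < 4 on the vertex set. Then K (dimension 1) consists of the simplices:

  0-simplices (5): [0], [1], [2], [3], [4]
  1-simplices (5): [0,2], [0,3], [1,3], [1,4], [2,4]

giving chain groups C_0 ≅ Z^5, C_1 ≅ Z^5.

∂_1: C_1 → C_0 maps an edge to its endpoints' difference, ∂[p,q] = q − p.
The resulting 5×5 matrix has rank 4, and its Smith normal form has invariant factors (1,1,1,1).

Now H_k = ker ∂_k / im ∂_{k+1}, so:

  H_0: rank C_0 − rank ∂_1 = 5 − 4 = 1, and the invariant factors of ∂_1 are all 1, so H_0 = Z.
  H_1: rank ker ∂_1 − rank ∂_2 = (5 − 4) − 0 = 1, and there is no ∂_2, so H_1 = Z.

As a check, the Euler characteristic is 5 − 5 = 0, which agrees with 1 − 1 = 0.
(K is a triangulation of the circle S^1.)

H_0 ≅ Z,  H_1 ≅ Z.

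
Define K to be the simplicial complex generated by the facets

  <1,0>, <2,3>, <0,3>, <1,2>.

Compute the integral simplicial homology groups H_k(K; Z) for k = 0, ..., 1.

Take the total order 0 < 1 < 2 < 3 on the vertex set. Then K (dimension 1) consists of the simplices:

  0-simplices (4): [0], [1], [2], [3]
  1-simplices (4): [0,1], [0,3], [1,2], [2,3]

giving chain groups C_0 ≅ Z^4, C_1 ≅ Z^4.

Boundary ∂_1: C_1 → C_0 maps an edge to its endpoints' difference, ∂[p,q] = q − p.
The 4×4 boundary matrix has rank 3 and Smith normal form diag(1,1,1).

Reading off H_k = ker ∂_k / im ∂_{k+1}:

  H_0: rank C_0 − rank ∂_1 = 4 − 3 = 1, and the invariant factors of ∂_1 are all 1, so H_0 ≅ Z.
  H_1: rank ker ∂_1 − rank ∂_2 = (4 − 3) − 0 = 1, and there is no ∂_2, so H_1 ≅ Z.

H_0 ≅ Z,  H_1 ≅ Z.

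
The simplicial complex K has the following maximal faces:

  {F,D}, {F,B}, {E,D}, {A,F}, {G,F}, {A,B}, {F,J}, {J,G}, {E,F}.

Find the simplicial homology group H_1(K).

H_1 ≅ Z^3.

Order the vertices as A < B < D < E < F < G < J. Listing each simplex with vertices in this order, K has dimension 1 with simplices:

  0-simplices (7): A, B, D, E, F, G, J
  1-simplices (9): AB, AF, BF, DE, DF, EF, FG, FJ, GJ

giving chain groups C_0 ≅ Z^7, C_1 ≅ Z^9.

Boundary ∂_1: C_1 → C_0 is given by ∂[p,q] = [q] − [p].
As a 7×9 matrix over Z this has rank 6, with invariant factors (1,1,1,1,1,1).

From H_k ≅ ker(∂_k) / im(∂_{k+1}) we obtain:

  H_1: rank ker ∂_1 − rank ∂_2 = (9 − 6) − 0 = 3, and there is no ∂_2, so H_1 = Z^3.

(K is a triangulation of a wedge of 3 circles.)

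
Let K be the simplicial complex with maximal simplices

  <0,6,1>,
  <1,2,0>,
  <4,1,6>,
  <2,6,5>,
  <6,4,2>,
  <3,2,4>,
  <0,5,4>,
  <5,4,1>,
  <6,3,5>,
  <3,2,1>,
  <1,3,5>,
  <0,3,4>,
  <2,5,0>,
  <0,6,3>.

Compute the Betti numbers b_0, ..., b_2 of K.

b_0 = 1, b_1 = 2, b_2 = 1.

K has 7 vertices, 21 edges, 14 triangles.
rank ∂_0 = 0, rank ∂_1 = 6 ⇒ b_0 = 7 − 0 − 6 = 1; all invariant factors of ∂_1 are 1 so no torsion. So H_0 = Z.
rank ∂_1 = 6, rank ∂_2 = 13 ⇒ b_1 = 21 − 6 − 13 = 2; all invariant factors of ∂_2 are 1 so no torsion. So H_1 = Z^2.
rank ∂_2 = 13, rank ∂_3 = 0 ⇒ b_2 = 14 − 13 − 0 = 1. So H_2 = Z.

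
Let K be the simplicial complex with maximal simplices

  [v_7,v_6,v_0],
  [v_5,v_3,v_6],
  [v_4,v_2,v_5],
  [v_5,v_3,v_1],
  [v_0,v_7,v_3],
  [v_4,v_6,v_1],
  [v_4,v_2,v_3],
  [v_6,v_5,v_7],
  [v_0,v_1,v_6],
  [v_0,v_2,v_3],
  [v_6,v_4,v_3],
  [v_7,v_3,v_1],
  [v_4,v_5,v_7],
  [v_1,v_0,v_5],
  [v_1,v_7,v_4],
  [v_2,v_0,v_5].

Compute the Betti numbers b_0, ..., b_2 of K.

Order the vertices as v_0 < v_1 < v_2 < v_3 < v_4 < v_5 < v_6 < v_7. Listing each simplex with vertices in this order, K has dimension 2 with simplices:

  0-simplices (8): [v_0], [v_1], [v_2], [v_3], [v_4], [v_5], [v_6], [v_7]
  1-simplices (24): (24 of them)
  2-simplices (16): (16 of them)

Hence C_0 ≅ Z^8, C_1 ≅ Z^24, C_2 ≅ Z^16.

∂_1: C_1 → C_0 sends each edge [p,q] (with p < q) to q − p.
This gives a 8×24 integer matrix of rank 7; reducing to Smith normal form yields diagonal entries (1,1,1,1,1,1,1).

The boundary map ∂_2: C_2 → C_1 maps a triangle to the signed sum of its edges. For instance
  ∂[v_3,v_4,v_6] = [v_4,v_6] − [v_3,v_6] + [v_3,v_4],
  ∂[v_2,v_4,v_5] = [v_4,v_5] − [v_2,v_5] + [v_2,v_4].
The resulting 24×16 matrix has rank 15, and its Smith normal form has invariant factors (1,1,1,1,1,1,1,1,1,1,1,1,1,1,1).

Reading off H_k = ker ∂_k / im ∂_{k+1}:

  H_0: rank C_0 − rank ∂_1 = 8 − 7 = 1, and the invariant factors of ∂_1 are all 1, so H_0 ≅ Z.
  H_1: rank ker ∂_1 − rank ∂_2 = (24 − 7) − 15 = 2, and the invariant factors of ∂_2 are all 1, so H_1 ≅ Z^2.
  H_2: rank ker ∂_2 − rank ∂_3 = (16 − 15) − 0 = 1, and there is no ∂_3, so H_2 ≅ Z.

Hence the Betti numbers are b_0 = 1, b_1 = 2, b_2 = 1.

b_0 = 1, b_1 = 2, b_2 = 1.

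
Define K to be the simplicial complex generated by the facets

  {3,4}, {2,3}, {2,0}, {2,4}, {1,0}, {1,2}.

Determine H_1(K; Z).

H_1 ≅ Z^2.

Fix the vertex order 0 < 1 < 2 < 3 < 4 and write every simplex with vertices in increasing order. Then dim K = 1 and the simplices of K are:

  0-simplices (5): [0], [1], [2], [3], [4]
  1-simplices (6): [0,1], [0,2], [1,2], [2,3], [2,4], [3,4]

giving chain groups C_0 ≅ Z^5, C_1 ≅ Z^6.

Boundary ∂_1: C_1 → C_0 sends each edge [p,q] (with p < q) to q − p.
As a 5×6 matrix over Z this has rank 4, with invariant factors (1,1,1,1).

Computing H_k = (kernel of ∂_k) / (image of ∂_{k+1}):

  H_1: rank ker ∂_1 − rank ∂_2 = (6 − 4) − 0 = 2, and there is no ∂_2, so H_1 = Z^2.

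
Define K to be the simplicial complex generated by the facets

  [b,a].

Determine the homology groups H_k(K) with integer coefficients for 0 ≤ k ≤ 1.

H_0 ≅ Z,  H_1 = 0.

Fix the vertex order a < b and write every simplex with vertices in increasing order. Then dim K = 1 and the simplices of K are:

  0-simplices (2): a, b
  1-simplices (1): ab

giving chain groups C_0 ≅ Z^2, C_1 ≅ Z^1.

The boundary map ∂_1: C_1 → C_0 is given by ∂[p,q] = [q] − [p]. For instance
  ∂ab = b − a.
This gives a 2×1 integer matrix of rank 1; reducing to Smith normal form yields diagonal entries (1).

Now H_k = ker ∂_k / im ∂_{k+1}, so:

  H_0: rank C_0 − rank ∂_1 = 2 − 1 = 1, and the invariant factors of ∂_1 are all 1, so H_0 = Z.
  H_1: rank ker ∂_1 − rank ∂_2 = (1 − 1) − 0 = 0, and there is no ∂_2, so H_1 = 0.

(K is a triangulation of the 1-simplex.)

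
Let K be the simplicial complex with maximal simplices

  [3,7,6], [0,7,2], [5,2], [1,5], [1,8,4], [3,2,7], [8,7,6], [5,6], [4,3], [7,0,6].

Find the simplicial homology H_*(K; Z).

H_0 = Z,  H_1 = Z^3,  H_2 = 0.

Take the total order 0 < 1 < 2 < 3 < 4 < 5 < 6 < 7 < 8 on the vertex set. Then K (dimension 2) consists of the simplices:

  0-simplices (9): [0], [1], [2], [3], [4], [5], [6], [7], [8]
  1-simplices (17): [0,2], [0,6], [0,7], [1,4], [1,5], [1,8], [2,3], [2,5], [2,7], [3,4], [3,6], [3,7], [4,8], [5,6], [6,7], [6,8], [7,8]
  2-simplices (6): [0,2,7], [0,6,7], [1,4,8], [2,3,7], [3,6,7], [6,7,8]

giving chain groups C_0 ≅ Z^9, C_1 ≅ Z^17, C_2 ≅ Z^6.

Boundary ∂_1: C_1 → C_0 sends each edge [p,q] (with p < q) to q − p. For instance
  ∂[2,7] = [7] − [2].
The resulting 9×17 matrix has rank 8, and its Smith normal form has invariant factors (1,1,1,1,1,1,1,1).

∂_2: C_2 → C_1 acts by ∂[p,q,r] = [q,r] − [p,r] + [p,q]. For instance
  ∂[0,2,7] = [2,7] − [0,7] + [0,2],
  ∂[6,7,8] = [7,8] − [6,8] + [6,7].
This gives a 17×6 integer matrix of rank 6; reducing to Smith normal form yields diagonal entries (1,1,1,1,1,1).

From H_k ≅ ker(∂_k) / im(∂_{k+1}) we obtain:

  H_0: rank C_0 − rank ∂_1 = 9 − 8 = 1, and the invariant factors of ∂_1 are all 1, so H_0 ≅ Z.
  H_1: rank ker ∂_1 − rank ∂_2 = (17 − 8) − 6 = 3, and the invariant factors of ∂_2 are all 1, so H_1 ≅ Z^3.
  H_2: rank ker ∂_2 − rank ∂_3 = (6 − 6) − 0 = 0, and there is no ∂_3, so H_2 ≅ 0.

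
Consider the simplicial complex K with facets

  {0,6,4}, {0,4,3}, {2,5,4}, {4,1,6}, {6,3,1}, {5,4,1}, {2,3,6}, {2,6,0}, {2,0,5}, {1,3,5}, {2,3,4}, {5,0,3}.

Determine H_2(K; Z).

H_2 ≅ 0.

We work with the vertex ordering 0 < 1 < 2 < 3 < 4 < 5 < 6. The simplices of K, each written with vertices in increasing order, are:

  0-simplices (7): [0], [1], [2], [3], [4], [5], [6]
  1-simplices (18): [0,2], [0,3], [0,4], [0,5], [0,6], [1,3], [1,4], [1,5], [1,6], [2,3], [2,4], [2,5], [2,6], [3,4], [3,5], [3,6], [4,5], [4,6]
  2-simplices (12): [0,2,5], [0,2,6], [0,3,4], [0,3,5], [0,4,6], [1,3,5], [1,3,6], [1,4,5], [1,4,6], [2,3,4], [2,3,6], [2,4,5]

giving chain groups C_0 ≅ Z^7, C_1 ≅ Z^18, C_2 ≅ Z^12.

The boundary map ∂_1: C_1 → C_0 is given by ∂[p,q] = [q] − [p]. For instance
  ∂[1,3] = [3] − [1].
This gives a 7×18 integer matrix of rank 6; reducing to Smith normal form yields diagonal entries (1,1,1,1,1,1).

∂_2: C_2 → C_1 acts by ∂[p,q,r] = [q,r] − [p,r] + [p,q]. For instance
  ∂[0,2,6] = [2,6] − [0,6] + [0,2],
  ∂[1,3,5] = [3,5] − [1,5] + [1,3].
The 18×12 boundary matrix has rank 12 and Smith normal form diag(1,1,1,1,1,1,1,1,1,1,1,2).

Computing H_k = (kernel of ∂_k) / (image of ∂_{k+1}):

  H_2: rank ker ∂_2 − rank ∂_3 = (12 − 12) − 0 = 0, and there is no ∂_3, so H_2 ≅ 0.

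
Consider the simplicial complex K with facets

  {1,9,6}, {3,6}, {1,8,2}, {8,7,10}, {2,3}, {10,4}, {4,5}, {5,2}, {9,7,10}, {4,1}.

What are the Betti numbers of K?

b_0 = 1, b_1 = 4, b_2 = 0.

Order the vertices as 1 < 2 < 3 < 4 < 5 < 6 < 7 < 8 < 9 < 10. Listing each simplex with vertices in this order, K has dimension 2 with simplices:

  0-simplices (10): [1], [2], [3], [4], [5], [6], [7], [8], [9], [10]
  1-simplices (17): [1,2], [1,4], [1,6], [1,8], [1,9], [2,3], [2,5], [2,8], [3,6], [4,5], [4,10], [6,9], [7,8], [7,9], [7,10], [8,10], [9,10]
  2-simplices (4): [1,2,8], [1,6,9], [7,8,10], [7,9,10]

giving chain groups C_0 ≅ Z^10, C_1 ≅ Z^17, C_2 ≅ Z^4.

The boundary map ∂_1: C_1 → C_0 is given by ∂[p,q] = [q] − [p]. For instance
  ∂[4,10] = [10] − [4].
This gives a 10×17 integer matrix of rank 9; reducing to Smith normal form yields diagonal entries (1,1,1,1,1,1,1,1,1).

∂_2: C_2 → C_1 sends each 2-simplex [p,q,r] to [q,r] − [p,r] + [p,q]. For instance
  ∂[7,8,10] = [8,10] − [7,10] + [7,8],
  ∂[1,6,9] = [6,9] − [1,9] + [1,6].
As a 17×4 matrix over Z this has rank 4, with invariant factors (1,1,1,1).

Now H_k = ker ∂_k / im ∂_{k+1}, so:

  H_0: rank C_0 − rank ∂_1 = 10 − 9 = 1, and the invariant factors of ∂_1 are all 1, so H_0 ≅ Z.
  H_1: rank ker ∂_1 − rank ∂_2 = (17 − 9) − 4 = 4, and the invariant factors of ∂_2 are all 1, so H_1 ≅ Z^4.
  H_2: rank ker ∂_2 − rank ∂_3 = (4 − 4) − 0 = 0, and there is no ∂_3, so H_2 ≅ 0.

Hence the Betti numbers are b_0 = 1, b_1 = 4, b_2 = 0.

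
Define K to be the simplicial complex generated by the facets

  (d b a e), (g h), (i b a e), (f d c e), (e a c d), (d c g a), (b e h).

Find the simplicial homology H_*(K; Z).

K has 9 vertices, 21 edges, 17 triangles, 5 3-simplices.
rank ∂_0 = 0, rank ∂_1 = 8 ⇒ b_0 = 9 − 0 − 8 = 1; all invariant factors of ∂_1 are 1 so no torsion. So H_0 ≅ Z.
rank ∂_1 = 8, rank ∂_2 = 12 ⇒ b_1 = 21 − 8 − 12 = 1; all invariant factors of ∂_2 are 1 so no torsion. So H_1 ≅ Z.
rank ∂_2 = 12, rank ∂_3 = 5 ⇒ b_2 = 17 − 12 − 5 = 0; all invariant factors of ∂_3 are 1 so no torsion. So H_2 ≅ 0.
rank ∂_3 = 5, rank ∂_4 = 0 ⇒ b_3 = 5 − 5 − 0 = 0. So H_3 ≅ 0.

H_0 ≅ Z,  H_1 ≅ Z,  H_2 = 0,  H_3 = 0.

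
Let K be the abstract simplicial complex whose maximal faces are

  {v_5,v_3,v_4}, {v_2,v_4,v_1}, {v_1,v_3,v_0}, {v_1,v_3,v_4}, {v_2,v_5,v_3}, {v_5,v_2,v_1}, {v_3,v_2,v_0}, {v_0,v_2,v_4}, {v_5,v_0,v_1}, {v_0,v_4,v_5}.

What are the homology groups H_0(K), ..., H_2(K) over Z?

H_0 ≅ Z,  H_1 ≅ Z_2,  H_2 = 0.

Order the vertices as v_0 < v_1 < v_2 < v_3 < v_4 < v_5. Listing each simplex with vertices in this order, K has dimension 2 with simplices:

  0-simplices (6): [v_0], [v_1], [v_2], [v_3], [v_4], [v_5]
  1-simplices (15): (15 of them)
  2-simplices (10): [v_0,v_1,v_3], [v_0,v_1,v_5], [v_0,v_2,v_3], [v_0,v_2,v_4], [v_0,v_4,v_5], [v_1,v_2,v_4], [v_1,v_2,v_5], [v_1,v_3,v_4], [v_2,v_3,v_5], [v_3,v_4,v_5]

giving chain groups C_0 ≅ Z^6, C_1 ≅ Z^15, C_2 ≅ Z^10.

The boundary map ∂_1: C_1 → C_0 sends each edge [p,q] (with p < q) to q − p. For instance
  ∂[v_2,v_3] = [v_3] − [v_2].
The 6×15 boundary matrix has rank 5 and Smith normal form diag(1,1,1,1,1).

The boundary map ∂_2: C_2 → C_1 sends each 2-simplex [p,q,r] to [q,r] − [p,r] + [p,q]. For instance
  ∂[v_1,v_3,v_4] = [v_3,v_4] − [v_1,v_4] + [v_1,v_3],
  ∂[v_0,v_2,v_3] = [v_2,v_3] − [v_0,v_3] + [v_0,v_2].
The resulting 15×10 matrix has rank 10, and its Smith normal form has invariant factors (1,1,1,1,1,1,1,1,1,2).

Now H_k = ker ∂_k / im ∂_{k+1}, so:

  H_0: rank C_0 − rank ∂_1 = 6 − 5 = 1, and the invariant factors of ∂_1 are all 1, so H_0 ≅ Z.
  H_1: rank ker ∂_1 − rank ∂_2 = (15 − 5) − 10 = 0, and ∂_2 has invariant factor 2 > 1, so H_1 ≅ Z_2.
  H_2: rank ker ∂_2 − rank ∂_3 = (10 − 10) − 0 = 0, and there is no ∂_3, so H_2 ≅ 0.

As a check, the Euler characteristic is 6 − 15 + 10 = 1, which agrees with 1 − 0 + 0 = 1.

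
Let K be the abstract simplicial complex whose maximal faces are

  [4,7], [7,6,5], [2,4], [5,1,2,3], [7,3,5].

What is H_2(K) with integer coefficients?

We work with the vertex ordering 1 < 2 < 3 < 4 < 5 < 6 < 7. The simplices of K, each written with vertices in increasing order, are:

  0-simplices (7): [1], [2], [3], [4], [5], [6], [7]
  1-simplices (12): [1,2], [1,3], [1,5], [2,3], [2,4], [2,5], [3,5], [3,7], [4,7], [5,6], [5,7], [6,7]
  2-simplices (6): [1,2,3], [1,2,5], [1,3,5], [2,3,5], [3,5,7], [5,6,7]
  3-simplices (1): [1,2,3,5]

giving chain groups C_0 ≅ Z^7, C_1 ≅ Z^12, C_2 ≅ Z^6, C_3 ≅ Z^1.

∂_1: C_1 → C_0 maps an edge to its endpoints' difference, ∂[p,q] = q − p. For instance
  ∂[3,7] = [7] − [3].
As a 7×12 matrix over Z this has rank 6, with invariant factors (1,1,1,1,1,1).

∂_2: C_2 → C_1 acts by ∂[p,q,r] = [q,r] − [p,r] + [p,q]. For instance
  ∂[2,3,5] = [3,5] − [2,5] + [2,3],
  ∂[5,6,7] = [6,7] − [5,7] + [5,6].
The resulting 12×6 matrix has rank 5, and its Smith normal form has invariant factors (1,1,1,1,1).

The boundary map ∂_3: C_3 → C_2 sends each 3-simplex σ to the alternating sum Σ_i (−1)^i (σ with its i-th vertex removed). For instance
  ∂[1,2,3,5] = [2,3,5] − [1,3,5] + [1,2,5] − [1,2,3].
The 6×1 boundary matrix has rank 1 and Smith normal form diag(1).

Now H_k = ker ∂_k / im ∂_{k+1}, so:

  H_2: rank ker ∂_2 − rank ∂_3 = (6 − 5) − 1 = 0, and the invariant factors of ∂_3 are all 1, so H_2 ≅ 0.

H_2 = 0.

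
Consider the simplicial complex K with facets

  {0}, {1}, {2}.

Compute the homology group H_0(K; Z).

H_0 ≅ Z^3.

Take the total order 0 < 1 < 2 on the vertex set. Then K (dimension 0) consists of the simplices:

  0-simplices (3): [0], [1], [2]

Hence C_0 ≅ Z^3.

From H_k ≅ ker(∂_k) / im(∂_{k+1}) we obtain:

  H_0: rank C_0 − rank ∂_1 = 3 − 0 = 3, and there is no ∂_1, so H_0 ≅ Z^3.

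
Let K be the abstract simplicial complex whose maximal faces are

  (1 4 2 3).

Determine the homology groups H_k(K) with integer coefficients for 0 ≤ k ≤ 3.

Order the vertices as 1 < 2 < 3 < 4. Listing each simplex with vertices in this order, K has dimension 3 with simplices:

  0-simplices (4): [1], [2], [3], [4]
  1-simplices (6): [1,2], [1,3], [1,4], [2,3], [2,4], [3,4]
  2-simplices (4): [1,2,3], [1,2,4], [1,3,4], [2,3,4]
  3-simplices (1): [1,2,3,4]

giving chain groups C_0 ≅ Z^4, C_1 ≅ Z^6, C_2 ≅ Z^4, C_3 ≅ Z^1.

∂_1: C_1 → C_0 is given by ∂[p,q] = [q] − [p]. For instance
  ∂[1,3] = [3] − [1].
The 4×6 boundary matrix has rank 3 and Smith normal form diag(1,1,1).

∂_2: C_2 → C_1 sends each 2-simplex [p,q,r] to [q,r] − [p,r] + [p,q]. For instance
  ∂[2,3,4] = [3,4] − [2,4] + [2,3],
  ∂[1,2,3] = [2,3] − [1,3] + [1,2].
This gives a 6×4 integer matrix of rank 3; reducing to Smith normal form yields diagonal entries (1,1,1).

∂_3: C_3 → C_2 sends each 3-simplex σ to the alternating sum Σ_i (−1)^i (σ with its i-th vertex removed). For instance
  ∂[1,2,3,4] = [2,3,4] − [1,3,4] + [1,2,4] − [1,2,3].
The 4×1 boundary matrix has rank 1 and Smith normal form diag(1).

Now H_k = ker ∂_k / im ∂_{k+1}, so:

  H_0: rank C_0 − rank ∂_1 = 4 − 3 = 1, and the invariant factors of ∂_1 are all 1, so H_0 ≅ Z.
  H_1: rank ker ∂_1 − rank ∂_2 = (6 − 3) − 3 = 0, and the invariant factors of ∂_2 are all 1, so H_1 ≅ 0.
  H_2: rank ker ∂_2 − rank ∂_3 = (4 − 3) − 1 = 0, and the invariant factors of ∂_3 are all 1, so H_2 ≅ 0.
  H_3: rank ker ∂_3 − rank ∂_4 = (1 − 1) − 0 = 0, and there is no ∂_4, so H_3 ≅ 0.

As a check, the Euler characteristic is 4 − 6 + 4 − 1 = 1, which agrees with 1 − 0 + 0 − 0 = 1.
(K is a triangulation of the 3-simplex.)

H_0 ≅ Z,  H_1 = 0,  H_2 = 0,  H_3 = 0.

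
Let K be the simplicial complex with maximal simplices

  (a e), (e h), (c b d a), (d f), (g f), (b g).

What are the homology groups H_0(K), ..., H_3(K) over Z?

H_0 = Z,  H_1 = Z,  H_2 = 0,  H_3 = 0.

We work with the vertex ordering a < b < c < d < e < f < g < h. The simplices of K, each written with vertices in increasing order, are:

  0-simplices (8): a, b, c, d, e, f, g, h
  1-simplices (11): ab, ac, ad, ae, bc, bd, bg, cd, df, eh, fg
  2-simplices (4): abc, abd, acd, bcd
  3-simplices (1): abcd

giving chain groups C_0 ≅ Z^8, C_1 ≅ Z^11, C_2 ≅ Z^4, C_3 ≅ Z^1.

Boundary ∂_1: C_1 → C_0 sends each edge [p,q] (with p < q) to q − p. For instance
  ∂df = f − d.
This gives a 8×11 integer matrix of rank 7; reducing to Smith normal form yields diagonal entries (1,1,1,1,1,1,1).

∂_2: C_2 → C_1 sends each 2-simplex [p,q,r] to [q,r] − [p,r] + [p,q]. For instance
  ∂abd = bd − ad + ab,
  ∂acd = cd − ad + ac.
The resulting 11×4 matrix has rank 3, and its Smith normal form has invariant factors (1,1,1).

The boundary map ∂_3: C_3 → C_2 sends each 3-simplex σ to the alternating sum Σ_i (−1)^i (σ with its i-th vertex removed). For instance
  ∂abcd = bcd − acd + abd − abc.
The 4×1 boundary matrix has rank 1 and Smith normal form diag(1).

Now H_k = ker ∂_k / im ∂_{k+1}, so:

  H_0: rank C_0 − rank ∂_1 = 8 − 7 = 1, and the invariant factors of ∂_1 are all 1, so H_0 = Z.
  H_1: rank ker ∂_1 − rank ∂_2 = (11 − 7) − 3 = 1, and the invariant factors of ∂_2 are all 1, so H_1 = Z.
  H_2: rank ker ∂_2 − rank ∂_3 = (4 − 3) − 1 = 0, and the invariant factors of ∂_3 are all 1, so H_2 = 0.
  H_3: rank ker ∂_3 − rank ∂_4 = (1 − 1) − 0 = 0, and there is no ∂_4, so H_3 = 0.

As a check, the Euler characteristic is 8 − 11 + 4 − 1 = 0, which agrees with 1 − 1 + 0 − 0 = 0.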